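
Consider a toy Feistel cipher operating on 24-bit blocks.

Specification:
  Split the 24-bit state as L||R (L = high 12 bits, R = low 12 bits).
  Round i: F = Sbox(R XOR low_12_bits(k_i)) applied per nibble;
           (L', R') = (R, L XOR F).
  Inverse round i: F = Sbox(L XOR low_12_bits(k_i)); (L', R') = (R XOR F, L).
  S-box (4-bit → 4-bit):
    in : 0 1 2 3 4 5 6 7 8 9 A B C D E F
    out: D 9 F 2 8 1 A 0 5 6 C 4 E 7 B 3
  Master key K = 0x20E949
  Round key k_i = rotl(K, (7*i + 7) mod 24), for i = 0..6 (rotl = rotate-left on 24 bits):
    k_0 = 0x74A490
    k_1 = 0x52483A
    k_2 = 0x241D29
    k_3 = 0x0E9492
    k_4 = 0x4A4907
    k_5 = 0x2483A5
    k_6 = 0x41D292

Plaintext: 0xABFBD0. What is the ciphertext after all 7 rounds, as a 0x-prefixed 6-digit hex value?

s_0 = plaintext = 0xABFBD0
s_1 = Round(s_0, k_0) = 0xBD0932
s_2 = Round(s_1, k_1) = 0x932205
s_3 = Round(s_2, k_2) = 0x205ACC
s_4 = Round(s_3, k_3) = 0xACC91E
s_5 = Round(s_4, k_4) = 0x91E75A
s_6 = Round(s_5, k_5) = 0x75A12D
s_7 = Round(s_6, k_6) = 0x12D519

0x12D519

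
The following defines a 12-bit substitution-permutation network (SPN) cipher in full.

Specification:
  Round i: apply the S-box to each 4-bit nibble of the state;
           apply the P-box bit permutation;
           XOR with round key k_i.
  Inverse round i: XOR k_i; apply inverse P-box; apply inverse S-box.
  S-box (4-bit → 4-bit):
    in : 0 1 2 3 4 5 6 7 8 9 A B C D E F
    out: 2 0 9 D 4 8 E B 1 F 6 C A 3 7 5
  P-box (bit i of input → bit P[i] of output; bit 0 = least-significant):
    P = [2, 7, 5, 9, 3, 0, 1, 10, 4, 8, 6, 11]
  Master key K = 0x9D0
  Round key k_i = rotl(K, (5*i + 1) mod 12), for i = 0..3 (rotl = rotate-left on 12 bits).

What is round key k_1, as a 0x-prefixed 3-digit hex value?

0x427

K = 0x9D0
k_0 = rotl(K, (5*0+1) mod 12) = rotl(K, 1) = 0x3A1
k_1 = rotl(K, (5*1+1) mod 12) = rotl(K, 6) = 0x427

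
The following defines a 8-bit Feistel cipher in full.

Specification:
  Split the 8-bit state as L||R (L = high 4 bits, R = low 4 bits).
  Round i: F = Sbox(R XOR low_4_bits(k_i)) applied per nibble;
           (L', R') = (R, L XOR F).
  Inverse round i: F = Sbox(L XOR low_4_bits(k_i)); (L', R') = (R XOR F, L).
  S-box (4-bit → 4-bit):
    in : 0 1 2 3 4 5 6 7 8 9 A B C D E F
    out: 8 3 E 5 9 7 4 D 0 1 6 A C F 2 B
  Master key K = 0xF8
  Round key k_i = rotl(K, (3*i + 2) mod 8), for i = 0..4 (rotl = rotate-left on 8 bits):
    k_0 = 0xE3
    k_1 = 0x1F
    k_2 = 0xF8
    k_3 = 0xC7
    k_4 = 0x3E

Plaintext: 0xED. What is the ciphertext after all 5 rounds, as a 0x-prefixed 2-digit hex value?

s_0 = plaintext = 0xED
s_1 = Round(s_0, k_0) = 0xDC
s_2 = Round(s_1, k_1) = 0xC8
s_3 = Round(s_2, k_2) = 0x84
s_4 = Round(s_3, k_3) = 0x4D
s_5 = Round(s_4, k_4) = 0xD1

0xD1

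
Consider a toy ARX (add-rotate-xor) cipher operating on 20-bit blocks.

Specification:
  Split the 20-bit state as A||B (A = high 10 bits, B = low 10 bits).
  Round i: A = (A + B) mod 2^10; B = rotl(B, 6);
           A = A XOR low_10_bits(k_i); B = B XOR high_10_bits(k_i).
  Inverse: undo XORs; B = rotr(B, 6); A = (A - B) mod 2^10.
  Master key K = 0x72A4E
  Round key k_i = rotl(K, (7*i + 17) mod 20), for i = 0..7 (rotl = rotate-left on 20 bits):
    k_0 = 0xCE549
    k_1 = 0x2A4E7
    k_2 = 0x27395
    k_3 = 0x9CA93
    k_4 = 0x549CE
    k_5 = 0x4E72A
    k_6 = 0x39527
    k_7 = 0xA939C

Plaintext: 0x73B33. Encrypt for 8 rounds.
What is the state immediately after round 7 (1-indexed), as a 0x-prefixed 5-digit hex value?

0xF5AB4

s_0 = plaintext = 0x73B33
s_1 = Round(s_0, k_0) = 0x123CA
s_2 = Round(s_1, k_1) = 0x3D615
s_3 = Round(s_2, k_2) = 0x27DFD
s_4 = Round(s_3, k_3) = 0x03D2D
s_5 = Round(s_4, k_4) = 0x3CA00
s_6 = Round(s_5, k_5) = 0x76119
s_7 = Round(s_6, k_6) = 0xF5AB4
s_8 = Round(s_7, k_7) = 0x45B8F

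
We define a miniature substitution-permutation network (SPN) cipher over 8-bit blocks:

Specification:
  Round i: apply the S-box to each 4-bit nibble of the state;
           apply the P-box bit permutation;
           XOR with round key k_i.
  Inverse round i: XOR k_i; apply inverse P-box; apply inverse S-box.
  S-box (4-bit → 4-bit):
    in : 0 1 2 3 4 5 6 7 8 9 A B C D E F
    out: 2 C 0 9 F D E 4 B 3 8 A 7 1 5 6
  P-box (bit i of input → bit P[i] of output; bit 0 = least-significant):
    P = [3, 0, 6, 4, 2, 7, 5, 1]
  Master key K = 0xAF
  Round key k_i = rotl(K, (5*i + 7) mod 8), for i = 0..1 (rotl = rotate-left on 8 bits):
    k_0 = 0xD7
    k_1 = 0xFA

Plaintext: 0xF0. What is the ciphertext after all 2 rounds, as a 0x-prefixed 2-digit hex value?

0x8B

s_0 = plaintext = 0xF0
s_1 = Round(s_0, k_0) = 0x76
s_2 = Round(s_1, k_1) = 0x8B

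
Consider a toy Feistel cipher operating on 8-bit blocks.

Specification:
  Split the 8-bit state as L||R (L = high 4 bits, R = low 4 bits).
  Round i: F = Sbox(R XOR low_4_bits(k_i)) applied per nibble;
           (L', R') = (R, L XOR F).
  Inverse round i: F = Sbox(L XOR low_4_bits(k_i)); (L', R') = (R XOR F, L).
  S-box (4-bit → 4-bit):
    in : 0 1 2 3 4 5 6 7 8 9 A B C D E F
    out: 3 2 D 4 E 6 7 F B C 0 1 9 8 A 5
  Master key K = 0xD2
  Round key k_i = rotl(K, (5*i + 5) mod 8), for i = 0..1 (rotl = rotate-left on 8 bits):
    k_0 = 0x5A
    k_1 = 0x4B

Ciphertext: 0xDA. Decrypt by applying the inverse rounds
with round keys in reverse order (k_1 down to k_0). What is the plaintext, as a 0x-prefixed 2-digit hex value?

0x2D

s_0 = ciphertext = 0xDA
s_1 = InvRound(s_0, k_1) = 0xDD
s_2 = InvRound(s_1, k_0) = 0x2D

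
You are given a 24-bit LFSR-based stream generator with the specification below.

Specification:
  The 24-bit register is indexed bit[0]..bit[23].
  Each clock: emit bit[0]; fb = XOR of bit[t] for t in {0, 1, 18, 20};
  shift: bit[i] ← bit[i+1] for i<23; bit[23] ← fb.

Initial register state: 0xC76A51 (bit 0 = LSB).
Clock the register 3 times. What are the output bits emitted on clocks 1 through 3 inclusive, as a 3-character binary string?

100

reg_0 = 0xC76A51
clock 1: out=1, reg = 0x63B528
clock 2: out=0, reg = 0x31DA94
clock 3: out=0, reg = 0x98ED4A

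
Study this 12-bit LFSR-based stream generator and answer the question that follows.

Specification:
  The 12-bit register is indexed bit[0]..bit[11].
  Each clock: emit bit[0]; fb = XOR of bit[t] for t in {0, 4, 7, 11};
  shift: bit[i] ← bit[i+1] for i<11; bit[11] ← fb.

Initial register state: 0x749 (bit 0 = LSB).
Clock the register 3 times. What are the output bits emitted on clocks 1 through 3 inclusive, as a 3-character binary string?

100

reg_0 = 0x749
clock 1: out=1, reg = 0xBA4
clock 2: out=0, reg = 0x5D2
clock 3: out=0, reg = 0x2E9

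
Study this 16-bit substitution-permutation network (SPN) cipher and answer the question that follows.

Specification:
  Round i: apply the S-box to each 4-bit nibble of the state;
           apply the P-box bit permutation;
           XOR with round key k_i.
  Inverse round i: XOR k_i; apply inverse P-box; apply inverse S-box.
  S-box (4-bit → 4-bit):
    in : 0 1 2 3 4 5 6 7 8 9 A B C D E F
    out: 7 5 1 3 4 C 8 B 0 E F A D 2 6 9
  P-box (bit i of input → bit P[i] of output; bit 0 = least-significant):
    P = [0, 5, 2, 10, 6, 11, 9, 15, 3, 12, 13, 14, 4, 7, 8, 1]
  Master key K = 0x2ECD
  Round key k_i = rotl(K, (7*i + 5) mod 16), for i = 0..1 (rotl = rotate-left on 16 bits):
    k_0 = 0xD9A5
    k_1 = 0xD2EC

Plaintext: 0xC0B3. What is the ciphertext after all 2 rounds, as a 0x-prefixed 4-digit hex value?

s_0 = plaintext = 0xC0B3
s_1 = Round(s_0, k_0) = 0x609E
s_2 = Round(s_1, k_1) = 0x68C2

0x68C2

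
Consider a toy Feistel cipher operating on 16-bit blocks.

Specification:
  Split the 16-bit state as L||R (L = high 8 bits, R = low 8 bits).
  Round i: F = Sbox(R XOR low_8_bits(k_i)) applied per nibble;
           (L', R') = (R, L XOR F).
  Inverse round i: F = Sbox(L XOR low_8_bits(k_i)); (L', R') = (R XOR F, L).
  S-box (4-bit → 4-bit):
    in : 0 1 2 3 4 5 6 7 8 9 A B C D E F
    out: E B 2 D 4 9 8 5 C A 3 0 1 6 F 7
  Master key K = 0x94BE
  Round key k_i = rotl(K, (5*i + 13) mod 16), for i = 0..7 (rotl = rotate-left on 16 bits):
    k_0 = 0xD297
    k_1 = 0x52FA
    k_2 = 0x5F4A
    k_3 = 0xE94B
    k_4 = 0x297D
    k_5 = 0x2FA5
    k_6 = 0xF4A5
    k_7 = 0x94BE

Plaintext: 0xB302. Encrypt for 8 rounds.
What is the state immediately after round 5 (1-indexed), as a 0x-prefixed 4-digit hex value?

0x66A2

s_0 = plaintext = 0xB302
s_1 = Round(s_0, k_0) = 0x021A
s_2 = Round(s_1, k_1) = 0x1AFC
s_3 = Round(s_2, k_2) = 0xFC12
s_4 = Round(s_3, k_3) = 0x1266
s_5 = Round(s_4, k_4) = 0x66A2
s_6 = Round(s_5, k_5) = 0xA283
s_7 = Round(s_6, k_6) = 0x838A
s_8 = Round(s_7, k_7) = 0x8A57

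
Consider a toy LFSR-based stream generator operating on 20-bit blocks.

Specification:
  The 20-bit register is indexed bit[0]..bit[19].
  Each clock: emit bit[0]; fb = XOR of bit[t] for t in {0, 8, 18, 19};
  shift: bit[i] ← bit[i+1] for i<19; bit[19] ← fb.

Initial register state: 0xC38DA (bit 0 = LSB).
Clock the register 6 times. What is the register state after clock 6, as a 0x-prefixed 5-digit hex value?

0x830E3

reg_0 = 0xC38DA
clock 1: out=0, reg = 0x61C6D
clock 2: out=1, reg = 0x30E36
clock 3: out=0, reg = 0x1871B
clock 4: out=1, reg = 0x0C38D
clock 5: out=1, reg = 0x061C6
clock 6: out=0, reg = 0x830E3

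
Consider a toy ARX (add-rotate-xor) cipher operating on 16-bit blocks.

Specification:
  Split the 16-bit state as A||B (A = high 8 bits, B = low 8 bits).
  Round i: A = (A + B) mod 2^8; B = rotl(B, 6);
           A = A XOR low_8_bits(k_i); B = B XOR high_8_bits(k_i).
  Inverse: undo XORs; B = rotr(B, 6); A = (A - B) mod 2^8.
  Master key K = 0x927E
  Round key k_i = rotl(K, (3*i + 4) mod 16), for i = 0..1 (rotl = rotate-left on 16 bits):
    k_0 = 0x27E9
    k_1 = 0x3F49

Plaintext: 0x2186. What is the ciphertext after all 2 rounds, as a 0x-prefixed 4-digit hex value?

0x9D9E

s_0 = plaintext = 0x2186
s_1 = Round(s_0, k_0) = 0x4E86
s_2 = Round(s_1, k_1) = 0x9D9E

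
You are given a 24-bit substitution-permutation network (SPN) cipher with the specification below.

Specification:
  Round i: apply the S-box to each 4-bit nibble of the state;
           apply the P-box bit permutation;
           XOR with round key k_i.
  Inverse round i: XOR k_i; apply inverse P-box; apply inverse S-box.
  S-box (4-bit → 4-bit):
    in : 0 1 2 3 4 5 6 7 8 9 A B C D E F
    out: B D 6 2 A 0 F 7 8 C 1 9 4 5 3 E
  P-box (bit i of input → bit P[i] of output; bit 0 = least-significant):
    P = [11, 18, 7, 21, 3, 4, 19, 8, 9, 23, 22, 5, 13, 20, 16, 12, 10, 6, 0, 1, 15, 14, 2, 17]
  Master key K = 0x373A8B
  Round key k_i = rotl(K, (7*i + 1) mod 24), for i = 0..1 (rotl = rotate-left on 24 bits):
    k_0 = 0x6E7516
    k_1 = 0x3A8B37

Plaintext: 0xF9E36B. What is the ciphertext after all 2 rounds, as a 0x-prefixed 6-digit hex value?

0x5B3AE9

s_0 = plaintext = 0xF9E36B
s_1 = Round(s_0, k_0) = 0xD41C09
s_2 = Round(s_1, k_1) = 0x5B3AE9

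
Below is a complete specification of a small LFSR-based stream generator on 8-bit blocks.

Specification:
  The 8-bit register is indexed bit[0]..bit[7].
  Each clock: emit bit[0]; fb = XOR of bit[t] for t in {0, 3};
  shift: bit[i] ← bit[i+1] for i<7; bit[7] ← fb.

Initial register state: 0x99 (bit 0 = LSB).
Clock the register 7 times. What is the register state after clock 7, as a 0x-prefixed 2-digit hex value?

reg_0 = 0x99
clock 1: out=1, reg = 0x4C
clock 2: out=0, reg = 0xA6
clock 3: out=0, reg = 0x53
clock 4: out=1, reg = 0xA9
clock 5: out=1, reg = 0x54
clock 6: out=0, reg = 0x2A
clock 7: out=0, reg = 0x95

0x95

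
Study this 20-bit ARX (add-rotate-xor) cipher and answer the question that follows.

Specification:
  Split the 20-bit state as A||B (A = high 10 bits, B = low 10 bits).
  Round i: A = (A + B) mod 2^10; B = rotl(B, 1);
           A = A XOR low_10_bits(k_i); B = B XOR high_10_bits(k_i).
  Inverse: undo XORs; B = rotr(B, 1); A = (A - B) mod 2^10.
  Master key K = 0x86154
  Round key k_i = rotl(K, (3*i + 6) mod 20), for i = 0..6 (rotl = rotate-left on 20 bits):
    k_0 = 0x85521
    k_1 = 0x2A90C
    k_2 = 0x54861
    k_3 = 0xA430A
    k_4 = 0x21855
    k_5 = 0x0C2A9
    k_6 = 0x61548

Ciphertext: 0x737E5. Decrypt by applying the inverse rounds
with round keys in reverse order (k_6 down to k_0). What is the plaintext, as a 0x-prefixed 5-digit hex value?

s_0 = ciphertext = 0x737E5
s_1 = InvRound(s_0, k_6) = 0xD5530
s_2 = InvRound(s_1, k_5) = 0x5F080
s_3 = InvRound(s_2, k_4) = 0x49803
s_4 = InvRound(s_3, k_3) = 0xB8F49
s_5 = InvRound(s_4, k_2) = 0xDD70D
s_6 = InvRound(s_5, k_1) = 0xA9BD3
s_7 = InvRound(s_6, k_0) = 0xA90E3

0xA90E3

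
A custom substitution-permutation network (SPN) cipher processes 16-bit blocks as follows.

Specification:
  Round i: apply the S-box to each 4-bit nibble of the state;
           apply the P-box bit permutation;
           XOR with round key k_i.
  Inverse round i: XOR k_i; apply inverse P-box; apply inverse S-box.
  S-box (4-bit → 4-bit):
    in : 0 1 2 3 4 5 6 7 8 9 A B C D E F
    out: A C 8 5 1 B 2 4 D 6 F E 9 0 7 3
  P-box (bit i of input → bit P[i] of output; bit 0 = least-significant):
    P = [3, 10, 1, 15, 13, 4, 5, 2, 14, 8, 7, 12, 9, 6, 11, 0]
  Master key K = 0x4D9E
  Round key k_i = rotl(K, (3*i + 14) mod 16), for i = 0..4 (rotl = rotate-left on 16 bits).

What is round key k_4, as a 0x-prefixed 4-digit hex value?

K = 0x4D9E
k_0 = rotl(K, (3*0+14) mod 16) = rotl(K, 14) = 0x9367
k_1 = rotl(K, (3*1+14) mod 16) = rotl(K, 1) = 0x9B3C
k_2 = rotl(K, (3*2+14) mod 16) = rotl(K, 4) = 0xD9E4
k_3 = rotl(K, (3*3+14) mod 16) = rotl(K, 7) = 0xCF26
k_4 = rotl(K, (3*4+14) mod 16) = rotl(K, 10) = 0x7936

0x7936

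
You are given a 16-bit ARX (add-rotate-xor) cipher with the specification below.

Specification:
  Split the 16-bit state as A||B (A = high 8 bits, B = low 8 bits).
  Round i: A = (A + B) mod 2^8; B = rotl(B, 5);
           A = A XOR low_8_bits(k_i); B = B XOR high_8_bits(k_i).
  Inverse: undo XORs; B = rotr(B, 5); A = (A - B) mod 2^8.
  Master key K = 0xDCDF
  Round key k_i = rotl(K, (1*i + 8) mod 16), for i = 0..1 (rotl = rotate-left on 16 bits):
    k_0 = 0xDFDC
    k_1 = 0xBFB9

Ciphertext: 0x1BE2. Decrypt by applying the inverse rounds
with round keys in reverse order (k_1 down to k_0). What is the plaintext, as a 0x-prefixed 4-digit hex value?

0xBBA9

s_0 = ciphertext = 0x1BE2
s_1 = InvRound(s_0, k_1) = 0xB8EA
s_2 = InvRound(s_1, k_0) = 0xBBA9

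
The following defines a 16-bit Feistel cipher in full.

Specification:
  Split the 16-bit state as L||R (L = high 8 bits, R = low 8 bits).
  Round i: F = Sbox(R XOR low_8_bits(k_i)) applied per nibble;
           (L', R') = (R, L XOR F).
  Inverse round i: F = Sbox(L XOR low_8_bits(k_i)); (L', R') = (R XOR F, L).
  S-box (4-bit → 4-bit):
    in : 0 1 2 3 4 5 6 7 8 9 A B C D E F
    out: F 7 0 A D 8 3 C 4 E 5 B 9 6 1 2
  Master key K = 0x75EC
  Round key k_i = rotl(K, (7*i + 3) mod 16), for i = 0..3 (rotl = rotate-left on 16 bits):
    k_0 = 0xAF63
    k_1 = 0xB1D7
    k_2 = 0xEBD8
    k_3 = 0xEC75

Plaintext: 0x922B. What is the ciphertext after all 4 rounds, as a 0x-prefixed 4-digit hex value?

0x3B1D

s_0 = plaintext = 0x922B
s_1 = Round(s_0, k_0) = 0x2B46
s_2 = Round(s_1, k_1) = 0x46CC
s_3 = Round(s_2, k_2) = 0xCC3B
s_4 = Round(s_3, k_3) = 0x3B1D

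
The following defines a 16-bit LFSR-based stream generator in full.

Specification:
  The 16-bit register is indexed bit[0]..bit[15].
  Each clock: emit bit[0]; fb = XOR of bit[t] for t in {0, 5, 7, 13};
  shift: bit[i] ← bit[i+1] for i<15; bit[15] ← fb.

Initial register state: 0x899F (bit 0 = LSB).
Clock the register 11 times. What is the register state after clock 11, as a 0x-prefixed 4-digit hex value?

reg_0 = 0x899F
clock 1: out=1, reg = 0x44CF
clock 2: out=1, reg = 0x2267
clock 3: out=1, reg = 0x9133
clock 4: out=1, reg = 0x4899
clock 5: out=1, reg = 0x244C
clock 6: out=0, reg = 0x9226
clock 7: out=0, reg = 0xC913
clock 8: out=1, reg = 0xE489
clock 9: out=1, reg = 0xF244
clock 10: out=0, reg = 0xF922
clock 11: out=0, reg = 0x7C91

0x7C91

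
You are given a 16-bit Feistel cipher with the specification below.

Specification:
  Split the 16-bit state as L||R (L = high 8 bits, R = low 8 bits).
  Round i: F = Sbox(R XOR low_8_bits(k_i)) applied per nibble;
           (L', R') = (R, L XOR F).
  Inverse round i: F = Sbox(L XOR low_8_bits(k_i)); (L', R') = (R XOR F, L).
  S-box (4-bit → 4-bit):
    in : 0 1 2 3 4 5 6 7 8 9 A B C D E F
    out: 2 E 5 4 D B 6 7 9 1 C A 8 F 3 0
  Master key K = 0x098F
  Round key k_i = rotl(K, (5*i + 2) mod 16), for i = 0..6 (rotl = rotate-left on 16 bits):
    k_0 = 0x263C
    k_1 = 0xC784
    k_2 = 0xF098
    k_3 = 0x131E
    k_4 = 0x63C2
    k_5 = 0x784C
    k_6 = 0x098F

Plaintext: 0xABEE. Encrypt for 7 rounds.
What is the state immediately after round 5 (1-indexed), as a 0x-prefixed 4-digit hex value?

0xEA9B

s_0 = plaintext = 0xABEE
s_1 = Round(s_0, k_0) = 0xEE5E
s_2 = Round(s_1, k_1) = 0x5E12
s_3 = Round(s_2, k_2) = 0x12C2
s_4 = Round(s_3, k_3) = 0xC2EA
s_5 = Round(s_4, k_4) = 0xEA9B
s_6 = Round(s_5, k_5) = 0x9B1D
s_7 = Round(s_6, k_6) = 0x1D8E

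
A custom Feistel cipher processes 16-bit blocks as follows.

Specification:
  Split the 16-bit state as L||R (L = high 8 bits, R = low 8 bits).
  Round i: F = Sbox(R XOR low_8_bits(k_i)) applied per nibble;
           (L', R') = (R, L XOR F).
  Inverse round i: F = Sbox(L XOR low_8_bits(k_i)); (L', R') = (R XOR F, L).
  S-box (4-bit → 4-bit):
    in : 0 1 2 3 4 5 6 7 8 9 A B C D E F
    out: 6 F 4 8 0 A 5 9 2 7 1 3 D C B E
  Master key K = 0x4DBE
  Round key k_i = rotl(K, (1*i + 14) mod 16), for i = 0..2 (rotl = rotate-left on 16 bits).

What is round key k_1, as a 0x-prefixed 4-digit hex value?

K = 0x4DBE
k_0 = rotl(K, (1*0+14) mod 16) = rotl(K, 14) = 0x936F
k_1 = rotl(K, (1*1+14) mod 16) = rotl(K, 15) = 0x26DF

0x26DF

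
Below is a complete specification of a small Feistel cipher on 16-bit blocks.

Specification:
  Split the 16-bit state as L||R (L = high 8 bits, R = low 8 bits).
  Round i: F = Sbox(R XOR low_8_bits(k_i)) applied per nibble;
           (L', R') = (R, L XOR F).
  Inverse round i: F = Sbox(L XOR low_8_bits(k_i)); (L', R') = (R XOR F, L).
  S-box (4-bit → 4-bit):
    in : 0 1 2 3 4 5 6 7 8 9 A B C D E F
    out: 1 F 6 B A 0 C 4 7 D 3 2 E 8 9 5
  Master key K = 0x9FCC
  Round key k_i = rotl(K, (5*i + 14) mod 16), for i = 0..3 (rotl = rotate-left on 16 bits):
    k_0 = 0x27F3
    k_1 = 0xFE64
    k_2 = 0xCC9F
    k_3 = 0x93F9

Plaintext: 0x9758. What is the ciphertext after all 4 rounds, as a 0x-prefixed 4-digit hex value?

0xC205

s_0 = plaintext = 0x9758
s_1 = Round(s_0, k_0) = 0x58A5
s_2 = Round(s_1, k_1) = 0xA5B7
s_3 = Round(s_2, k_2) = 0xB7C2
s_4 = Round(s_3, k_3) = 0xC205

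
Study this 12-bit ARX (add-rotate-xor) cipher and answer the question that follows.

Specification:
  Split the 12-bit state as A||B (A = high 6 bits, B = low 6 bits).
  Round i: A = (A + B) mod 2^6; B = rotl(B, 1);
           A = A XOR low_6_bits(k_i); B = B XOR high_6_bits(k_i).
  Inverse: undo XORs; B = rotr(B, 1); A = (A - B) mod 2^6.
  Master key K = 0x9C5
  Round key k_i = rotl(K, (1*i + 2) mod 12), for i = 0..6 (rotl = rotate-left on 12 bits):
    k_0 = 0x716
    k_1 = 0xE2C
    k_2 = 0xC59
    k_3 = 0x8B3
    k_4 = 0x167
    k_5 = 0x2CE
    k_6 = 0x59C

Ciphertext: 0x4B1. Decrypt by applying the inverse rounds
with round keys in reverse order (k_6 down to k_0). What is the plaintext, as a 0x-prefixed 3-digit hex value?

s_0 = ciphertext = 0x4B1
s_1 = InvRound(s_0, k_6) = 0x6F3
s_2 = InvRound(s_1, k_5) = 0xE5C
s_3 = InvRound(s_2, k_4) = 0xCAC
s_4 = InvRound(s_3, k_3) = 0xE87
s_5 = InvRound(s_4, k_2) = 0x21B
s_6 = InvRound(s_5, k_1) = 0xCF1
s_7 = InvRound(s_6, k_0) = 0xBF6

0xBF6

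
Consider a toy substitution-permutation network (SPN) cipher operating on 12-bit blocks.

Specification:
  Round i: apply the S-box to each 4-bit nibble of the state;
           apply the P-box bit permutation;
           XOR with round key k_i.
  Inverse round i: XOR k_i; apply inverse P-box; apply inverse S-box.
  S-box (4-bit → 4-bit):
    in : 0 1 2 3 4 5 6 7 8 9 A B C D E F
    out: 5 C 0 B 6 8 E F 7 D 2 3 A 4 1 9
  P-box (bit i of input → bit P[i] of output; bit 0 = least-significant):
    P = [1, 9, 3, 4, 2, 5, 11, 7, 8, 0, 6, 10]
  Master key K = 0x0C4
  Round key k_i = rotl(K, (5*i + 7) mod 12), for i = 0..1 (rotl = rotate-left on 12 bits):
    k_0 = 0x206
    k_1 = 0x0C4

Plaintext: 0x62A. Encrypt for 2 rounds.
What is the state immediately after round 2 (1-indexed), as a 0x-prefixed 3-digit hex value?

0xABF

s_0 = plaintext = 0x62A
s_1 = Round(s_0, k_0) = 0x447
s_2 = Round(s_1, k_1) = 0xABF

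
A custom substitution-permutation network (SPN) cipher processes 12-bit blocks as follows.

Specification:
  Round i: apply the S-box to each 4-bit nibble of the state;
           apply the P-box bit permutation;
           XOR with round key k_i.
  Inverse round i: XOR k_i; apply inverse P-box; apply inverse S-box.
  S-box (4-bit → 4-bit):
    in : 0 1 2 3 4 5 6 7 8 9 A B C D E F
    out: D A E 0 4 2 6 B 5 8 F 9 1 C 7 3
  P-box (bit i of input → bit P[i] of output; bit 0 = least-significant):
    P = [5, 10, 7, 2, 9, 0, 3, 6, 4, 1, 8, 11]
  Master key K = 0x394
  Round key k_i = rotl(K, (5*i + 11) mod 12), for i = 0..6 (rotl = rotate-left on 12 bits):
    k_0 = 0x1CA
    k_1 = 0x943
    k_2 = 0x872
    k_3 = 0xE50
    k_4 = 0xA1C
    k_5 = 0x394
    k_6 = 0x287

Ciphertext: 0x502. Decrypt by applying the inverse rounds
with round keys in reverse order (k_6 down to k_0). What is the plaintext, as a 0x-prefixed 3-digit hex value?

s_0 = ciphertext = 0x502
s_1 = InvRound(s_0, k_6) = 0x4F2
s_2 = InvRound(s_1, k_5) = 0x6B7
s_3 = InvRound(s_2, k_4) = 0x16E
s_4 = InvRound(s_3, k_3) = 0xA87
s_5 = InvRound(s_4, k_2) = 0xC70
s_6 = InvRound(s_5, k_1) = 0xE5F
s_7 = InvRound(s_6, k_0) = 0x0F2

0x0F2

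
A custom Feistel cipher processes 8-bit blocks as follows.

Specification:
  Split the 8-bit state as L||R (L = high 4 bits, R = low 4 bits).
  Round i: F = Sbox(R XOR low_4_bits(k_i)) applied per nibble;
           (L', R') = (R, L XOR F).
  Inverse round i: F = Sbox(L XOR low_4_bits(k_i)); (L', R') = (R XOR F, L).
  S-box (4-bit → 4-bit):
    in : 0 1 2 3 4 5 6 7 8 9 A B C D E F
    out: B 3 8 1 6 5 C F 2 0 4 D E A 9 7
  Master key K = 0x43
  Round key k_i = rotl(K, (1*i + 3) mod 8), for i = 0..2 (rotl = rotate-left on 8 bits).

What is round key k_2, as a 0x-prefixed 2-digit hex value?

K = 0x43
k_0 = rotl(K, (1*0+3) mod 8) = rotl(K, 3) = 0x1A
k_1 = rotl(K, (1*1+3) mod 8) = rotl(K, 4) = 0x34
k_2 = rotl(K, (1*2+3) mod 8) = rotl(K, 5) = 0x68

0x68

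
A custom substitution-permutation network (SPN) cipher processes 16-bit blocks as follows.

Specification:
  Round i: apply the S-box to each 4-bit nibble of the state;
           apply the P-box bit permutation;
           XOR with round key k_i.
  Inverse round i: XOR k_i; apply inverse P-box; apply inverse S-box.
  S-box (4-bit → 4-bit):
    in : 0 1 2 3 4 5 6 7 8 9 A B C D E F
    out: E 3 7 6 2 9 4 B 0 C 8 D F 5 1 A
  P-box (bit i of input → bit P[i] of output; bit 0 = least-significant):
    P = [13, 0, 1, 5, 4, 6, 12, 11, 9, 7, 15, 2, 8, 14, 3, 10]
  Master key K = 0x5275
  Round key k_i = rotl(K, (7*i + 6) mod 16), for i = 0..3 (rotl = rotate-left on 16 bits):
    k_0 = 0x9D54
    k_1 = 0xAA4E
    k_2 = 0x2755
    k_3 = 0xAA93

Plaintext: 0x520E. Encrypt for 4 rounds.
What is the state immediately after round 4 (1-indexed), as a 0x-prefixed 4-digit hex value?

s_0 = plaintext = 0x520E
s_1 = Round(s_0, k_0) = 0x2294
s_2 = Round(s_1, k_1) = 0x71C7
s_3 = Round(s_2, k_2) = 0x58A4
s_4 = Round(s_3, k_3) = 0xA792

0xA792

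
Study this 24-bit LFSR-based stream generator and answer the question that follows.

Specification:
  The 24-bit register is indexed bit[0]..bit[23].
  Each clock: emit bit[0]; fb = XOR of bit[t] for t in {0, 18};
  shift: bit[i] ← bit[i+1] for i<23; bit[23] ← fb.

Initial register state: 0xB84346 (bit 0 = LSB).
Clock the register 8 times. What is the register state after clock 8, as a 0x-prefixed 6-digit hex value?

0x68B843

reg_0 = 0xB84346
clock 1: out=0, reg = 0x5C21A3
clock 2: out=1, reg = 0x2E10D1
clock 3: out=1, reg = 0x170868
clock 4: out=0, reg = 0x8B8434
clock 5: out=0, reg = 0x45C21A
clock 6: out=0, reg = 0xA2E10D
clock 7: out=1, reg = 0xD17086
clock 8: out=0, reg = 0x68B843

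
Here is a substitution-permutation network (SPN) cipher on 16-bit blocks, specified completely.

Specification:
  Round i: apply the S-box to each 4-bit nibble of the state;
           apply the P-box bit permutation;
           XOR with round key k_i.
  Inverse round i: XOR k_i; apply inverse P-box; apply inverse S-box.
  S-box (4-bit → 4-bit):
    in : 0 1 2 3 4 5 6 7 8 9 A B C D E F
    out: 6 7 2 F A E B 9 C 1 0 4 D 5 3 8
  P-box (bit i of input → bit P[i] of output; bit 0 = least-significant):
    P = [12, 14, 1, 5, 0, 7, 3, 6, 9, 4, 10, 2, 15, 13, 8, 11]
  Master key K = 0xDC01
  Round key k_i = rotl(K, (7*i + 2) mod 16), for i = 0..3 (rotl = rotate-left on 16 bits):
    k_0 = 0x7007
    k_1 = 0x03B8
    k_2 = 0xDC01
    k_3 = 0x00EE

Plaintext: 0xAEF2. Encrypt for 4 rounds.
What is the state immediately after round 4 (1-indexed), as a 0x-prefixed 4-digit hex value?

s_0 = plaintext = 0xAEF2
s_1 = Round(s_0, k_0) = 0x3257
s_2 = Round(s_1, k_1) = 0xBA40
s_3 = Round(s_2, k_2) = 0x9DC3
s_4 = Round(s_3, k_3) = 0xD685

0xD685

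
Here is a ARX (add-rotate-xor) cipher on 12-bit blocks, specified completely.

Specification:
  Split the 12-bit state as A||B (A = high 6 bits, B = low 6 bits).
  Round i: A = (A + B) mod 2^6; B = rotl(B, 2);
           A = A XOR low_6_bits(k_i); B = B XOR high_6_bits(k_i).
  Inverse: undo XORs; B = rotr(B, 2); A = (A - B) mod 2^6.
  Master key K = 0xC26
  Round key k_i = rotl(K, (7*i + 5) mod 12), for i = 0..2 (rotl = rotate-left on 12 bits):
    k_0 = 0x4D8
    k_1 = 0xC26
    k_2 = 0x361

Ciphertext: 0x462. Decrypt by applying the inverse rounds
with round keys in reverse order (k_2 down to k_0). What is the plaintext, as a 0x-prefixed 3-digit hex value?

0x858

s_0 = ciphertext = 0x462
s_1 = InvRound(s_0, k_2) = 0xD7B
s_2 = InvRound(s_1, k_1) = 0x872
s_3 = InvRound(s_2, k_0) = 0x858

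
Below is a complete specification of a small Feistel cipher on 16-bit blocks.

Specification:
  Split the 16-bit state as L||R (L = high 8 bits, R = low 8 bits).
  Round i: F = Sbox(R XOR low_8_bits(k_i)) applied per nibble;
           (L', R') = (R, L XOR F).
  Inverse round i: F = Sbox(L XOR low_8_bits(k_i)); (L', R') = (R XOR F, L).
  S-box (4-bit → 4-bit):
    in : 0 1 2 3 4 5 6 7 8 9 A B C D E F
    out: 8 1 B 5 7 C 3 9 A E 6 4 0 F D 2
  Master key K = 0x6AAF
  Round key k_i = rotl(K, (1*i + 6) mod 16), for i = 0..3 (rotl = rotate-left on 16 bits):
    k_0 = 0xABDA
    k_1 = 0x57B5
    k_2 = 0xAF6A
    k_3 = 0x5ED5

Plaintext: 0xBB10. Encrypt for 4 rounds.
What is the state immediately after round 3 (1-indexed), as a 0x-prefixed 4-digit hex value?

s_0 = plaintext = 0xBB10
s_1 = Round(s_0, k_0) = 0x10BD
s_2 = Round(s_1, k_1) = 0xBD9A
s_3 = Round(s_2, k_2) = 0x9A95
s_4 = Round(s_3, k_3) = 0x95E2

0x9A95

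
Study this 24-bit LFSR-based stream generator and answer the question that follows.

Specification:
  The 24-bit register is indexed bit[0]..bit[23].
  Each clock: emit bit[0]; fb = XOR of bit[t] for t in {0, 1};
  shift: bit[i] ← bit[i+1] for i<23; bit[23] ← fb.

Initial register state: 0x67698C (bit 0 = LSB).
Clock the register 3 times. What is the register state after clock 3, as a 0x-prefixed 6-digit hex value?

reg_0 = 0x67698C
clock 1: out=0, reg = 0x33B4C6
clock 2: out=0, reg = 0x99DA63
clock 3: out=1, reg = 0x4CED31

0x4CED31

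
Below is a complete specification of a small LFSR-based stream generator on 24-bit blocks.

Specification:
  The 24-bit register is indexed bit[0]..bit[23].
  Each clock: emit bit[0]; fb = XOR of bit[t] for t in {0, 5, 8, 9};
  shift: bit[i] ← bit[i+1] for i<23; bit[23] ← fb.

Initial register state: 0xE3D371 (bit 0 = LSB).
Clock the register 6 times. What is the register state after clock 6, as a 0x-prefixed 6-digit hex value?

reg_0 = 0xE3D371
clock 1: out=1, reg = 0x71E9B8
clock 2: out=0, reg = 0x38F4DC
clock 3: out=0, reg = 0x1C7A6E
clock 4: out=0, reg = 0x0E3D37
clock 5: out=1, reg = 0x871E9B
clock 6: out=1, reg = 0x438F4D

0x438F4D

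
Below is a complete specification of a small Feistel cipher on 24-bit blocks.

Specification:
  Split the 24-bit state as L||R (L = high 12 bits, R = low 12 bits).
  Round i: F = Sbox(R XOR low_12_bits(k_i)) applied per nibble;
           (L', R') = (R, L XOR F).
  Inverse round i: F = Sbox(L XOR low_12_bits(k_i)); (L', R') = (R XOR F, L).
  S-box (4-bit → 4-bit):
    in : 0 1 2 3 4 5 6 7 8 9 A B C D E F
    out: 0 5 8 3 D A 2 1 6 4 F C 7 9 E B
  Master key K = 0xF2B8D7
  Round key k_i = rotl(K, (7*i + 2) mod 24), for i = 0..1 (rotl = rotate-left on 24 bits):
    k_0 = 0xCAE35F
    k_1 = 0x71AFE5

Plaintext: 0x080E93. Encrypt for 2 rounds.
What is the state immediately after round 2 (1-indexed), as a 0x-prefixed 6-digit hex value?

0x9F7CCB

s_0 = plaintext = 0x080E93
s_1 = Round(s_0, k_0) = 0xE939F7
s_2 = Round(s_1, k_1) = 0x9F7CCB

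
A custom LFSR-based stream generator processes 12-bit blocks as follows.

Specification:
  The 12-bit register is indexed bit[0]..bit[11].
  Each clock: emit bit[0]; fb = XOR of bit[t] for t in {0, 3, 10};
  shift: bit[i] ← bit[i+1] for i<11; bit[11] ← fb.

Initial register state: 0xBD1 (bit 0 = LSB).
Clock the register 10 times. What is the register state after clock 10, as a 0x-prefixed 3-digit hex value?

0xF76

reg_0 = 0xBD1
clock 1: out=1, reg = 0xDE8
clock 2: out=0, reg = 0x6F4
clock 3: out=0, reg = 0xB7A
clock 4: out=0, reg = 0xDBD
clock 5: out=1, reg = 0xEDE
clock 6: out=0, reg = 0x76F
clock 7: out=1, reg = 0xBB7
clock 8: out=1, reg = 0xDDB
clock 9: out=1, reg = 0xEED
clock 10: out=1, reg = 0xF76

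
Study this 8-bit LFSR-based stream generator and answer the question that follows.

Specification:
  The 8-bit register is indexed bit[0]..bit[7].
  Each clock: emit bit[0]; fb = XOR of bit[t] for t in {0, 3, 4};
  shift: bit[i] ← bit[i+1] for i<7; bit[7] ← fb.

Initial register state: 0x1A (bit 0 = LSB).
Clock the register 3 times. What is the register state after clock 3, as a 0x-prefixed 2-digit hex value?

0x03

reg_0 = 0x1A
clock 1: out=0, reg = 0x0D
clock 2: out=1, reg = 0x06
clock 3: out=0, reg = 0x03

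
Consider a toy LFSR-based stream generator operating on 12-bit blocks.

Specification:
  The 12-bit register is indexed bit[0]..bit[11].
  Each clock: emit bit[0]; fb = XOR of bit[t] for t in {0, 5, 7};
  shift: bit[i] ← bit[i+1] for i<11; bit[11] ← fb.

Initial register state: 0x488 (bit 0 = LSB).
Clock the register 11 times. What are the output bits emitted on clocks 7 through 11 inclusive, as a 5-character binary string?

01001

reg_0 = 0x488
clock 1: out=0, reg = 0xA44
clock 2: out=0, reg = 0x522
clock 3: out=0, reg = 0xA91
clock 4: out=1, reg = 0x548
clock 5: out=0, reg = 0x2A4
clock 6: out=0, reg = 0x152
clock 7: out=0, reg = 0x0A9
clock 8: out=1, reg = 0x854
clock 9: out=0, reg = 0x42A
clock 10: out=0, reg = 0xA15
clock 11: out=1, reg = 0xD0A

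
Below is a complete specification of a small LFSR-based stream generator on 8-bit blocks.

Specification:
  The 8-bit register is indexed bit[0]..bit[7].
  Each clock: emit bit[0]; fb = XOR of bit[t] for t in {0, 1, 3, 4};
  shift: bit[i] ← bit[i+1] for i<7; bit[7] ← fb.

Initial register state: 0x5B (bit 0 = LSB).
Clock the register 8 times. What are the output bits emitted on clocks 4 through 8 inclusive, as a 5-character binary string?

reg_0 = 0x5B
clock 1: out=1, reg = 0x2D
clock 2: out=1, reg = 0x16
clock 3: out=0, reg = 0x0B
clock 4: out=1, reg = 0x85
clock 5: out=1, reg = 0xC2
clock 6: out=0, reg = 0xE1
clock 7: out=1, reg = 0xF0
clock 8: out=0, reg = 0xF8

11010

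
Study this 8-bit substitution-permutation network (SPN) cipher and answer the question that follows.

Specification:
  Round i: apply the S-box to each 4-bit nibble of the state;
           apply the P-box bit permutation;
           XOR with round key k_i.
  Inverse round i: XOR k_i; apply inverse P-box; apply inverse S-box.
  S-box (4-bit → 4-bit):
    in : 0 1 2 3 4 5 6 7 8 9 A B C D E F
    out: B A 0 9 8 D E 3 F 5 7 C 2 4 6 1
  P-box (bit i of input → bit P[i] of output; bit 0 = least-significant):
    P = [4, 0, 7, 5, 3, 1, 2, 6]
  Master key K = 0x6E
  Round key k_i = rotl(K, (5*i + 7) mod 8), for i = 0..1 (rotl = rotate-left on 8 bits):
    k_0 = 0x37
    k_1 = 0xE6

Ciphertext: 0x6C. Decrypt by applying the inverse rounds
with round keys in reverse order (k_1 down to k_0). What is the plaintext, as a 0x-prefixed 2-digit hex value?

s_0 = ciphertext = 0x6C
s_1 = InvRound(s_0, k_1) = 0x7D
s_2 = InvRound(s_1, k_0) = 0x02

0x02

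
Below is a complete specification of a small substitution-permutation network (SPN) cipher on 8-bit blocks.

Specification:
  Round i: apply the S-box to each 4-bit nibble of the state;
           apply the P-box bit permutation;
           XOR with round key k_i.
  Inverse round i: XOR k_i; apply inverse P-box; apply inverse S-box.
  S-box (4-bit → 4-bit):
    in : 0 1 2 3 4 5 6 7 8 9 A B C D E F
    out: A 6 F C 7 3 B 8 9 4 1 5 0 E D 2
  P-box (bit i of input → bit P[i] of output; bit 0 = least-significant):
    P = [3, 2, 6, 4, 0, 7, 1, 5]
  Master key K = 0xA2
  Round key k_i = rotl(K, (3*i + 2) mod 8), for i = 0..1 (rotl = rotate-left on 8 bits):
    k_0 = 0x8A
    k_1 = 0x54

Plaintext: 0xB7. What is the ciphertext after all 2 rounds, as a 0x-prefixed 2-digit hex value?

0x16

s_0 = plaintext = 0xB7
s_1 = Round(s_0, k_0) = 0x99
s_2 = Round(s_1, k_1) = 0x16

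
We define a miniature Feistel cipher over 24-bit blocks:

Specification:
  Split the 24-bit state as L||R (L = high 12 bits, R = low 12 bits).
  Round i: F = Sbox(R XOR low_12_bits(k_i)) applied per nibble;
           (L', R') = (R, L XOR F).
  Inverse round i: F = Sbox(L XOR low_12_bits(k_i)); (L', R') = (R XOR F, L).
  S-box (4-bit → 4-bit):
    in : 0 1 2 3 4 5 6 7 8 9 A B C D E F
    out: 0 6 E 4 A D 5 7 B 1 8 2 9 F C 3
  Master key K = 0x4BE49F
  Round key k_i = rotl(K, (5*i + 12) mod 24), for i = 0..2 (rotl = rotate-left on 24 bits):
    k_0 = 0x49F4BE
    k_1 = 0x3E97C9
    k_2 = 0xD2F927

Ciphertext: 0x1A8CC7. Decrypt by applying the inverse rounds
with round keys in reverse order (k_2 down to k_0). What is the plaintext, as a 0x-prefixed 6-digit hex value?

s_0 = ciphertext = 0x1A8CC7
s_1 = InvRound(s_0, k_2) = 0x7741A8
s_2 = InvRound(s_1, k_1) = 0x187774
s_3 = InvRound(s_2, k_0) = 0xA35187

0xA35187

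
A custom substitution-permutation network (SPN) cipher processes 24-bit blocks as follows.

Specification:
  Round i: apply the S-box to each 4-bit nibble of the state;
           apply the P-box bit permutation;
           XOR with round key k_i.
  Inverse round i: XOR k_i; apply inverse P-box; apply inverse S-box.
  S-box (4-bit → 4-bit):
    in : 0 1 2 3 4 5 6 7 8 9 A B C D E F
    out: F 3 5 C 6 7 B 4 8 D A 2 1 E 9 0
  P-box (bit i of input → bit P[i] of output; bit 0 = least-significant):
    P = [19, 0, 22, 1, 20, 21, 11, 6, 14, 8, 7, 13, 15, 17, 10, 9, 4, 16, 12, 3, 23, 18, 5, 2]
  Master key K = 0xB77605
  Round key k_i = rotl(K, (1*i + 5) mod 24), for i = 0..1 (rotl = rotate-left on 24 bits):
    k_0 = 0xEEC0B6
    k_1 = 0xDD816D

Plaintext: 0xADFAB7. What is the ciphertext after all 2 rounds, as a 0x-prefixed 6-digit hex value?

s_0 = plaintext = 0xADFAB7
s_1 = Round(s_0, k_0) = 0x8BF1BA
s_2 = Round(s_1, k_1) = 0xFCC06A

0xFCC06A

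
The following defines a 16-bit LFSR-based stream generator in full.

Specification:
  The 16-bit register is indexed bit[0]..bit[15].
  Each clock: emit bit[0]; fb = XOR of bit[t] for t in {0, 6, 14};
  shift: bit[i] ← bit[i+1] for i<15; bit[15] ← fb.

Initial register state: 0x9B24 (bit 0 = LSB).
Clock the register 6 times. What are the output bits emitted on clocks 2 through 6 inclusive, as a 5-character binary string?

01001

reg_0 = 0x9B24
clock 1: out=0, reg = 0x4D92
clock 2: out=0, reg = 0xA6C9
clock 3: out=1, reg = 0x5364
clock 4: out=0, reg = 0x29B2
clock 5: out=0, reg = 0x14D9
clock 6: out=1, reg = 0x0A6C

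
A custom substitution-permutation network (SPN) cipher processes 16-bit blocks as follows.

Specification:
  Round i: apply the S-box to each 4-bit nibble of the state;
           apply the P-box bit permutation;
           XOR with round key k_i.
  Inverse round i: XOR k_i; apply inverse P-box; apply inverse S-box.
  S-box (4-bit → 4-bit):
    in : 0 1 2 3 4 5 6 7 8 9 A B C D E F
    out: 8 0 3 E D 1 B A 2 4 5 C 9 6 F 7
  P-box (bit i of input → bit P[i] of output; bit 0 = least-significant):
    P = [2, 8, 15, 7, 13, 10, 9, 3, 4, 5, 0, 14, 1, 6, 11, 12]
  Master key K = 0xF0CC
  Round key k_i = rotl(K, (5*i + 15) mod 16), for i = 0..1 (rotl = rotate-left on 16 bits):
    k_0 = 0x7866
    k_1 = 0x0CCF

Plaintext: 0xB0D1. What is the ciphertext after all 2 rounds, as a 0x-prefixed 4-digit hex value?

0x6931

s_0 = plaintext = 0xB0D1
s_1 = Round(s_0, k_0) = 0x2666
s_2 = Round(s_1, k_1) = 0x6931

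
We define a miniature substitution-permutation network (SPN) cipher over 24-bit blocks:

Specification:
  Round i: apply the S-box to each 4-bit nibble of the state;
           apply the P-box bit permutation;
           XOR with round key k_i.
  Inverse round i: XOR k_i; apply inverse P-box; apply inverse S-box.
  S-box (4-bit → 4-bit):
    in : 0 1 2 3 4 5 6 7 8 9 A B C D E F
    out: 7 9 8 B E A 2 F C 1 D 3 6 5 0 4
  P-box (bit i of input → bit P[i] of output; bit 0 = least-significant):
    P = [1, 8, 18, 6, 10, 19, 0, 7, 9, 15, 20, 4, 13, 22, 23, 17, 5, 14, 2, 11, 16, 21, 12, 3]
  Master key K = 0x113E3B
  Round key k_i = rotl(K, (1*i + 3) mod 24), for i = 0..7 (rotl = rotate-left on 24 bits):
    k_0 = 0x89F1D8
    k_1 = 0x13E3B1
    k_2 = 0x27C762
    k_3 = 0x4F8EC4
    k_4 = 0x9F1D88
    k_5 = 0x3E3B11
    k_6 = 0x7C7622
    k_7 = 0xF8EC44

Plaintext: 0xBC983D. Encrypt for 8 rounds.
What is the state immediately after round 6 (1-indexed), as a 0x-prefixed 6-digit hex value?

s_0 = plaintext = 0xBC983D
s_1 = Round(s_0, k_0) = 0xB4954E
s_2 = Round(s_1, k_1) = 0x3A0B24
s_3 = Round(s_2, k_2) = 0xC26C8E
s_4 = Round(s_3, k_3) = 0x3F1645
s_5 = Round(s_4, k_4) = 0xB4BC45
s_6 = Round(s_5, k_5) = 0x47D2D4
s_7 = Round(s_6, k_6) = 0xD80B5F
s_8 = Round(s_7, k_7) = 0x3556C0

0x47D2D4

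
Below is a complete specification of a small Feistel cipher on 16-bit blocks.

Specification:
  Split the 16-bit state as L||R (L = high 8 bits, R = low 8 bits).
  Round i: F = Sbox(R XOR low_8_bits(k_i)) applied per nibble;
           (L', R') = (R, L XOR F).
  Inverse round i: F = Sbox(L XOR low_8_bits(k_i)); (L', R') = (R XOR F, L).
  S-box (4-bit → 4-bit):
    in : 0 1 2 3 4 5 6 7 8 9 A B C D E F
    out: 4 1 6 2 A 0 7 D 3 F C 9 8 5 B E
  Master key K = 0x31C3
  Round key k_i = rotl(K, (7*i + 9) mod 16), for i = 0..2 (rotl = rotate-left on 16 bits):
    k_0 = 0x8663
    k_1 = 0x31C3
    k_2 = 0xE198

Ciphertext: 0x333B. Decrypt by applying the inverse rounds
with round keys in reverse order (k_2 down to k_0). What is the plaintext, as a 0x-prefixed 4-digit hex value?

0x2312

s_0 = ciphertext = 0x333B
s_1 = InvRound(s_0, k_2) = 0xF233
s_2 = InvRound(s_1, k_1) = 0x12F2
s_3 = InvRound(s_2, k_0) = 0x2312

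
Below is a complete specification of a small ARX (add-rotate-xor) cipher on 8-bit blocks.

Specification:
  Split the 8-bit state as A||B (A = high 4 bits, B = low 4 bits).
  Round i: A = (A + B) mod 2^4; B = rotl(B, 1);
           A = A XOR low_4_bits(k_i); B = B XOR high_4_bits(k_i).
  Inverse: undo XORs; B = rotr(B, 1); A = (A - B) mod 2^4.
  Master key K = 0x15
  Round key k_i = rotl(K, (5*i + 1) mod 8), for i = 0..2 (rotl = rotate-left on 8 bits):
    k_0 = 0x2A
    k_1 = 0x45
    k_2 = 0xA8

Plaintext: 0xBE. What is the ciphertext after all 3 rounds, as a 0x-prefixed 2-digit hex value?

s_0 = plaintext = 0xBE
s_1 = Round(s_0, k_0) = 0x3F
s_2 = Round(s_1, k_1) = 0x7B
s_3 = Round(s_2, k_2) = 0xAD

0xAD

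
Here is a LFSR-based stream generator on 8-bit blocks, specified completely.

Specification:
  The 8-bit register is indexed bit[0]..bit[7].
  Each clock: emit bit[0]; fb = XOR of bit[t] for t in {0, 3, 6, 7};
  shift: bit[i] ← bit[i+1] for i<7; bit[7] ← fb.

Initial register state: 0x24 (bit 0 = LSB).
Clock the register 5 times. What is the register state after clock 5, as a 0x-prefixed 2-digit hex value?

0x01

reg_0 = 0x24
clock 1: out=0, reg = 0x12
clock 2: out=0, reg = 0x09
clock 3: out=1, reg = 0x04
clock 4: out=0, reg = 0x02
clock 5: out=0, reg = 0x01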